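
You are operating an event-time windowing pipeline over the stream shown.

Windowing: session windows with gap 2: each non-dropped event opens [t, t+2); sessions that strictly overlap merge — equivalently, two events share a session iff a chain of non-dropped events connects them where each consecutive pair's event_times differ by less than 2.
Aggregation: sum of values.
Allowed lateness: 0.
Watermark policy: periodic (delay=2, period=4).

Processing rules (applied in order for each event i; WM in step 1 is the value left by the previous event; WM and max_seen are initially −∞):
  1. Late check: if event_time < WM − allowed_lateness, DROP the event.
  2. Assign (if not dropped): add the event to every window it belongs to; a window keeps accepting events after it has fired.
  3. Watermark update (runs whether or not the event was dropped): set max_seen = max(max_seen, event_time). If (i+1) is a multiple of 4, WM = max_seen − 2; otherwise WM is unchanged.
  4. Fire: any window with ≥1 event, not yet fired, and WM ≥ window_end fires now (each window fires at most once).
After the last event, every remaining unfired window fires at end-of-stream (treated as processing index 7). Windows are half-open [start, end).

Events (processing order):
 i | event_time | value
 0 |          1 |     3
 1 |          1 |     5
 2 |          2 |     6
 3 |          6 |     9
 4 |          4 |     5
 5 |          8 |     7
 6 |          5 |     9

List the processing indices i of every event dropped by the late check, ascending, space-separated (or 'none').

i=0 t=1 v=3: → [1,3); WM=−∞
i=1 t=1 v=5: → [1,3); WM=−∞
i=2 t=2 v=6: → [1,4); WM=−∞
i=3 t=6 v=9: → [6,8); WM=4
i=4 t=4 v=5: → [4,6); WM=4
i=5 t=8 v=7: → [8,10); WM=4
i=6 t=5 v=9: → [4,8); WM=4

none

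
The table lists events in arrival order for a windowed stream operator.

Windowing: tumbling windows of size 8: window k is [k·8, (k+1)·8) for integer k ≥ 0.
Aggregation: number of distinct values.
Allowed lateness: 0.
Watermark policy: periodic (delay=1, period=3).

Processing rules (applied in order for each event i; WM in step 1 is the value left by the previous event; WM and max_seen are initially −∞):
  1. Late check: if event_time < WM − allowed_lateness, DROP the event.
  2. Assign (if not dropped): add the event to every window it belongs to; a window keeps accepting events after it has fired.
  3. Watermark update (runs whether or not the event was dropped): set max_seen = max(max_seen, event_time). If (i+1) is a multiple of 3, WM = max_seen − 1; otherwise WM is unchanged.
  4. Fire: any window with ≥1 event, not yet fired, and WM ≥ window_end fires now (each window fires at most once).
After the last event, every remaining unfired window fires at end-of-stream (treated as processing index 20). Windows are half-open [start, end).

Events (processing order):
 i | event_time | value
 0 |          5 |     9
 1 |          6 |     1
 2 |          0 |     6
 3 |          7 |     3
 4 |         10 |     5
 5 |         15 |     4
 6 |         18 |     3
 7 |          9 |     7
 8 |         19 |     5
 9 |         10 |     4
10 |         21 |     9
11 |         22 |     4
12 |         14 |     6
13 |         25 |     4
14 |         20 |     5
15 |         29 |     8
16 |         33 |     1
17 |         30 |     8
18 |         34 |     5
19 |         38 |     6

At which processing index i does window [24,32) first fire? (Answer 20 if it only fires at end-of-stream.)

i=0 t=5 v=9: → [0,8); WM=−∞
i=1 t=6 v=1: → [0,8); WM=−∞
i=2 t=0 v=6: → [0,8); WM=5
i=3 t=7 v=3: → [0,8); WM=5
i=4 t=10 v=5: → [8,16); WM=5
i=5 t=15 v=4: → [8,16); WM=14; [0,8) fires=4
i=6 t=18 v=3: → [16,24); WM=14
i=7 t=9 v=7: DROP (t<14-0); WM=14
i=8 t=19 v=5: → [16,24); WM=18; [8,16) fires=2
i=9 t=10 v=4: DROP (t<18-0); WM=18
i=10 t=21 v=9: → [16,24); WM=18
i=11 t=22 v=4: → [16,24); WM=21
i=12 t=14 v=6: DROP (t<21-0); WM=21
i=13 t=25 v=4: → [24,32); WM=21
i=14 t=20 v=5: DROP (t<21-0); WM=24; [16,24) fires=4
i=15 t=29 v=8: → [24,32); WM=24
i=16 t=33 v=1: → [32,40); WM=24
i=17 t=30 v=8: → [24,32); WM=32; [24,32) fires=2
i=18 t=34 v=5: → [32,40); WM=32
i=19 t=38 v=6: → [32,40); WM=32

17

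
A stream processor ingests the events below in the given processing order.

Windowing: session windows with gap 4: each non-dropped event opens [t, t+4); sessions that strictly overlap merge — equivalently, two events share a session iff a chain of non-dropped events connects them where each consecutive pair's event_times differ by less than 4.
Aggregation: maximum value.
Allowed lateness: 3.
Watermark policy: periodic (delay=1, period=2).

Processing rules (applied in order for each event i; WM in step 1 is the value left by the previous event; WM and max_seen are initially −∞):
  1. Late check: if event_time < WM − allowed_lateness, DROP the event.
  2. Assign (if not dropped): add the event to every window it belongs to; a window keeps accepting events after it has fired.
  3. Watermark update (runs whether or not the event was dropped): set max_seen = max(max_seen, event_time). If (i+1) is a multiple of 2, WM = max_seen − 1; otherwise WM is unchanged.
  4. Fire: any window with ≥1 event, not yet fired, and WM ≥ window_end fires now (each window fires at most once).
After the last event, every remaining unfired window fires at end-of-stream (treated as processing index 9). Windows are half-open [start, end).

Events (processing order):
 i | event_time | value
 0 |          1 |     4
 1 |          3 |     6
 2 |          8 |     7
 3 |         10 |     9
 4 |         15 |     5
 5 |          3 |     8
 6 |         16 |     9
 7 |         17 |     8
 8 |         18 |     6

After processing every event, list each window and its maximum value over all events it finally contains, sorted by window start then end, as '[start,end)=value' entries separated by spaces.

[1,7)=6 [8,14)=9 [15,22)=9

i=0 t=1 v=4: → [1,5); WM=−∞
i=1 t=3 v=6: → [1,7); WM=2
i=2 t=8 v=7: → [8,12); WM=2
i=3 t=10 v=9: → [8,14); WM=9
i=4 t=15 v=5: → [15,19); WM=9
i=5 t=3 v=8: DROP (t<9-3); WM=14
i=6 t=16 v=9: → [15,20); WM=14
i=7 t=17 v=8: → [15,21); WM=16
i=8 t=18 v=6: → [15,22); WM=16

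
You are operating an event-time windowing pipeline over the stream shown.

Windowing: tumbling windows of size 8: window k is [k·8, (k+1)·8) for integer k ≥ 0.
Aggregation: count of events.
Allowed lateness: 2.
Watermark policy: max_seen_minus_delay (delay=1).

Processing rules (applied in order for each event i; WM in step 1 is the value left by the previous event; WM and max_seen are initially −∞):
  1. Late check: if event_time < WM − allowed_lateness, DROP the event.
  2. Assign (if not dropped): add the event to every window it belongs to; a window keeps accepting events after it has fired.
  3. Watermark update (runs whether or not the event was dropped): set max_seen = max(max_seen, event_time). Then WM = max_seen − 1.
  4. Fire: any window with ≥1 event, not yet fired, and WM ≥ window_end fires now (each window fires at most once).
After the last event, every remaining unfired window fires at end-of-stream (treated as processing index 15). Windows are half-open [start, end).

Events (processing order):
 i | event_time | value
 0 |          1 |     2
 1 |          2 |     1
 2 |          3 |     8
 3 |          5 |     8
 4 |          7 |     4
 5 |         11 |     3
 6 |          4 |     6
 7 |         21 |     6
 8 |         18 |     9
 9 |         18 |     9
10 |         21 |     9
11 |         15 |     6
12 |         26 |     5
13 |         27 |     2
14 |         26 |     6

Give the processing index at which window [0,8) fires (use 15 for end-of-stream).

5

i=0 t=1 v=2: → [0,8); WM=0
i=1 t=2 v=1: → [0,8); WM=1
i=2 t=3 v=8: → [0,8); WM=2
i=3 t=5 v=8: → [0,8); WM=4
i=4 t=7 v=4: → [0,8); WM=6
i=5 t=11 v=3: → [8,16); WM=10; [0,8) fires=5
i=6 t=4 v=6: DROP (t<10-2); WM=10
i=7 t=21 v=6: → [16,24); WM=20; [8,16) fires=1
i=8 t=18 v=9: → [16,24); WM=20
i=9 t=18 v=9: → [16,24); WM=20
i=10 t=21 v=9: → [16,24); WM=20
i=11 t=15 v=6: DROP (t<20-2); WM=20
i=12 t=26 v=5: → [24,32); WM=25; [16,24) fires=4
i=13 t=27 v=2: → [24,32); WM=26
i=14 t=26 v=6: → [24,32); WM=26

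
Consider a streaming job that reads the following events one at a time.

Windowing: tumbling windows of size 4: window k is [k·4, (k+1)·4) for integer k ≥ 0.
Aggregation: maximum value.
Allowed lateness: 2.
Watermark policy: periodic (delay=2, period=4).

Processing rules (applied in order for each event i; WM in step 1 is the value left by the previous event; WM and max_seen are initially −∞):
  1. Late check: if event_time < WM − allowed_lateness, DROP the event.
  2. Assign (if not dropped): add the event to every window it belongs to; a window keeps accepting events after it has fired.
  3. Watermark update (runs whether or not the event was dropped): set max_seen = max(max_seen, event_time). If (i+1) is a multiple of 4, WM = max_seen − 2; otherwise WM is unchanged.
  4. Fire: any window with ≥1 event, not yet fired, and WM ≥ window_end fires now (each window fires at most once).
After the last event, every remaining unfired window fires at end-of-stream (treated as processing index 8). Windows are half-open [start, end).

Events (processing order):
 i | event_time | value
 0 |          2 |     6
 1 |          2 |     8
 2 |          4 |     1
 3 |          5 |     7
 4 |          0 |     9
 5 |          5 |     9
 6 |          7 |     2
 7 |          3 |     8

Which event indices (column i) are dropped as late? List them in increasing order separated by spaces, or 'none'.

i=0 t=2 v=6: → [0,4); WM=−∞
i=1 t=2 v=8: → [0,4); WM=−∞
i=2 t=4 v=1: → [4,8); WM=−∞
i=3 t=5 v=7: → [4,8); WM=3
i=4 t=0 v=9: DROP (t<3-2); WM=3
i=5 t=5 v=9: → [4,8); WM=3
i=6 t=7 v=2: → [4,8); WM=3
i=7 t=3 v=8: → [0,4); WM=5; [0,4) fires=8

4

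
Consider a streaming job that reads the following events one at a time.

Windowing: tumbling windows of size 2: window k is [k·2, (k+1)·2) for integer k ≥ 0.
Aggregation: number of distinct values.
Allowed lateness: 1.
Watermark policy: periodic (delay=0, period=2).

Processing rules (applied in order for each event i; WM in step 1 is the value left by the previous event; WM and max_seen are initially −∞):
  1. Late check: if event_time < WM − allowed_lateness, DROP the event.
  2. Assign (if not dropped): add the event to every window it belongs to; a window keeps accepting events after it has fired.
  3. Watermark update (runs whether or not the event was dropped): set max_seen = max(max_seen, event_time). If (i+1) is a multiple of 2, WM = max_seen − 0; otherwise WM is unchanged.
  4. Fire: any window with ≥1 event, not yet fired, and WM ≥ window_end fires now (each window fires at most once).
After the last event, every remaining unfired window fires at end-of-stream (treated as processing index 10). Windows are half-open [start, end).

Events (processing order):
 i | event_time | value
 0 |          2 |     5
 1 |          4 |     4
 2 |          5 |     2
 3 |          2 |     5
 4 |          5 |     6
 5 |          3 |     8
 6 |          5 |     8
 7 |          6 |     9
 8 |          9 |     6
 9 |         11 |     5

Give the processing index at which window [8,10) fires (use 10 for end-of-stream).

i=0 t=2 v=5: → [2,4); WM=−∞
i=1 t=4 v=4: → [4,6); WM=4; [2,4) fires=1
i=2 t=5 v=2: → [4,6); WM=4
i=3 t=2 v=5: DROP (t<4-1); WM=5
i=4 t=5 v=6: → [4,6); WM=5
i=5 t=3 v=8: DROP (t<5-1); WM=5
i=6 t=5 v=8: → [4,6); WM=5
i=7 t=6 v=9: → [6,8); WM=6; [4,6) fires=4
i=8 t=9 v=6: → [8,10); WM=6
i=9 t=11 v=5: → [10,12); WM=11; [6,8) fires=1 [8,10) fires=1

9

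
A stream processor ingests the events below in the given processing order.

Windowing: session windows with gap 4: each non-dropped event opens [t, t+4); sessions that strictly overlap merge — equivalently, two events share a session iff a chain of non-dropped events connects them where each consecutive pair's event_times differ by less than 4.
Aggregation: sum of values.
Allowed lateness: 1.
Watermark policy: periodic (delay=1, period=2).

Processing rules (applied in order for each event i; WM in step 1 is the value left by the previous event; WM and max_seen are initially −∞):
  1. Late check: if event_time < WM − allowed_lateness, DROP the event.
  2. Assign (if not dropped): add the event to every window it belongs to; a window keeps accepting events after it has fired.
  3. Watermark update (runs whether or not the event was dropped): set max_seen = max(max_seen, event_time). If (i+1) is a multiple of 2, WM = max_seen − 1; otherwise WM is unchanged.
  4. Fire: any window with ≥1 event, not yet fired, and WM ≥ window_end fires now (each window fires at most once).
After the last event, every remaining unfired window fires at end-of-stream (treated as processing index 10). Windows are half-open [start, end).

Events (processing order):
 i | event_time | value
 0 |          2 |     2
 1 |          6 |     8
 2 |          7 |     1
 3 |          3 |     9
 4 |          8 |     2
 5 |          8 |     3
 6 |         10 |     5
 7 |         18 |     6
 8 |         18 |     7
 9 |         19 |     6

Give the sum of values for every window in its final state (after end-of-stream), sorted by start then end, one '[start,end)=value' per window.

i=0 t=2 v=2: → [2,6); WM=−∞
i=1 t=6 v=8: → [6,10); WM=5
i=2 t=7 v=1: → [6,11); WM=5
i=3 t=3 v=9: DROP (t<5-1); WM=6
i=4 t=8 v=2: → [6,12); WM=6
i=5 t=8 v=3: → [6,12); WM=7
i=6 t=10 v=5: → [6,14); WM=7
i=7 t=18 v=6: → [18,22); WM=17
i=8 t=18 v=7: → [18,22); WM=17
i=9 t=19 v=6: → [18,23); WM=18

[2,6)=2 [6,14)=19 [18,23)=19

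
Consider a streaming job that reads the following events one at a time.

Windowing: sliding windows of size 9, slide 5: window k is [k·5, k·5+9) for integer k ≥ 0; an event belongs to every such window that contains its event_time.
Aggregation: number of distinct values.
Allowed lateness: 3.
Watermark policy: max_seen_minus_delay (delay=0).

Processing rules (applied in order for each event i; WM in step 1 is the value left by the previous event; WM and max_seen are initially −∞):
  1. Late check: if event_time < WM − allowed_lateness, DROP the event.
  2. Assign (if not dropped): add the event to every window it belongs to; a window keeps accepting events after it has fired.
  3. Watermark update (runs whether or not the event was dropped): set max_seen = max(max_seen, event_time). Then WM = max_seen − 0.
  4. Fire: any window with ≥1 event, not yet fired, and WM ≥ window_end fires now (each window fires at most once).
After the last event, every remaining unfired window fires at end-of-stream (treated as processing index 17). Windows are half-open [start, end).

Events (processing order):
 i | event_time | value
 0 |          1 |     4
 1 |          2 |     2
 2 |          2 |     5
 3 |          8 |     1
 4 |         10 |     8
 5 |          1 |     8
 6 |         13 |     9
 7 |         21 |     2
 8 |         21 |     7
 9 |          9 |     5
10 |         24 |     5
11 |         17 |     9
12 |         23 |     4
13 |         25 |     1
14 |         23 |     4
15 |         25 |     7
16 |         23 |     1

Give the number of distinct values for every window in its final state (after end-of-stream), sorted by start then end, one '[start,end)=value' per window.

[0,9)=4 [5,14)=3 [10,19)=2 [15,24)=4 [20,29)=5 [25,34)=2

i=0 t=1 v=4: → [0,9); WM=1
i=1 t=2 v=2: → [0,9); WM=2
i=2 t=2 v=5: → [0,9); WM=2
i=3 t=8 v=1: → [5,14),[0,9); WM=8
i=4 t=10 v=8: → [10,19),[5,14); WM=10; [0,9) fires=4
i=5 t=1 v=8: DROP (t<10-3); WM=10
i=6 t=13 v=9: → [10,19),[5,14); WM=13
i=7 t=21 v=2: → [20,29),[15,24); WM=21; [5,14) fires=3 [10,19) fires=2
i=8 t=21 v=7: → [20,29),[15,24); WM=21
i=9 t=9 v=5: DROP (t<21-3); WM=21
i=10 t=24 v=5: → [20,29); WM=24; [15,24) fires=2
i=11 t=17 v=9: DROP (t<24-3); WM=24
i=12 t=23 v=4: → [20,29),[15,24); WM=24
i=13 t=25 v=1: → [25,34),[20,29); WM=25
i=14 t=23 v=4: → [20,29),[15,24); WM=25
i=15 t=25 v=7: → [25,34),[20,29); WM=25
i=16 t=23 v=1: → [20,29),[15,24); WM=25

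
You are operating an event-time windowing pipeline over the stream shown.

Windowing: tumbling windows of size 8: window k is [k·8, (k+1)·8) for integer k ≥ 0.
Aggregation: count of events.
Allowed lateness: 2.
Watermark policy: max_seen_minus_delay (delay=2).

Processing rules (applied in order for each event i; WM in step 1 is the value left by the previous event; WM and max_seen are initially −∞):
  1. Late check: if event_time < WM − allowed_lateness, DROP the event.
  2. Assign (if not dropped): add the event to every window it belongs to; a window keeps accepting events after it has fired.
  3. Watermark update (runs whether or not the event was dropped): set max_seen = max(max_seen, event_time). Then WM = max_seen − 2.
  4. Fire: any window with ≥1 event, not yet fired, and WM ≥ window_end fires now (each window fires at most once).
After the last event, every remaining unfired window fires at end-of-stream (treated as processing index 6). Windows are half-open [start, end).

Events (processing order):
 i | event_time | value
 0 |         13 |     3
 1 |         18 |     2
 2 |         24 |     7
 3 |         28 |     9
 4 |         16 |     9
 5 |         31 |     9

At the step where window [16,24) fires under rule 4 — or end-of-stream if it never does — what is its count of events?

1

i=0 t=13 v=3: → [8,16); WM=11
i=1 t=18 v=2: → [16,24); WM=16; [8,16) fires=1
i=2 t=24 v=7: → [24,32); WM=22
i=3 t=28 v=9: → [24,32); WM=26; [16,24) fires=1
i=4 t=16 v=9: DROP (t<26-2); WM=26
i=5 t=31 v=9: → [24,32); WM=29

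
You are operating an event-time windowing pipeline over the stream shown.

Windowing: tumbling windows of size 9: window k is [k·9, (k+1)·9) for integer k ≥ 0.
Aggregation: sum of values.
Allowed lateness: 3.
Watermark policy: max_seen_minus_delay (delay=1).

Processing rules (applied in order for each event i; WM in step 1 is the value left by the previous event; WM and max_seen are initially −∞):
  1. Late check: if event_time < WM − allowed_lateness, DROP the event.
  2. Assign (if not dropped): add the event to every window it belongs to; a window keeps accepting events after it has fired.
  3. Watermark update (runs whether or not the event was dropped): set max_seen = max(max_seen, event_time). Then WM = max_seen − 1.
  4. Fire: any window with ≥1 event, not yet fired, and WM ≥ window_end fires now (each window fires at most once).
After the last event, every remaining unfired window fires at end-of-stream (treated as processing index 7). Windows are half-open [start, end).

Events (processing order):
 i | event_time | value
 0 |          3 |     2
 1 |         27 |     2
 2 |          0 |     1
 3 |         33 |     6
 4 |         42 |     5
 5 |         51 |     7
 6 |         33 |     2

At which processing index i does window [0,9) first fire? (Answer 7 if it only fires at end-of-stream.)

1

i=0 t=3 v=2: → [0,9); WM=2
i=1 t=27 v=2: → [27,36); WM=26; [0,9) fires=2
i=2 t=0 v=1: DROP (t<26-3); WM=26
i=3 t=33 v=6: → [27,36); WM=32
i=4 t=42 v=5: → [36,45); WM=41; [27,36) fires=8
i=5 t=51 v=7: → [45,54); WM=50; [36,45) fires=5
i=6 t=33 v=2: DROP (t<50-3); WM=50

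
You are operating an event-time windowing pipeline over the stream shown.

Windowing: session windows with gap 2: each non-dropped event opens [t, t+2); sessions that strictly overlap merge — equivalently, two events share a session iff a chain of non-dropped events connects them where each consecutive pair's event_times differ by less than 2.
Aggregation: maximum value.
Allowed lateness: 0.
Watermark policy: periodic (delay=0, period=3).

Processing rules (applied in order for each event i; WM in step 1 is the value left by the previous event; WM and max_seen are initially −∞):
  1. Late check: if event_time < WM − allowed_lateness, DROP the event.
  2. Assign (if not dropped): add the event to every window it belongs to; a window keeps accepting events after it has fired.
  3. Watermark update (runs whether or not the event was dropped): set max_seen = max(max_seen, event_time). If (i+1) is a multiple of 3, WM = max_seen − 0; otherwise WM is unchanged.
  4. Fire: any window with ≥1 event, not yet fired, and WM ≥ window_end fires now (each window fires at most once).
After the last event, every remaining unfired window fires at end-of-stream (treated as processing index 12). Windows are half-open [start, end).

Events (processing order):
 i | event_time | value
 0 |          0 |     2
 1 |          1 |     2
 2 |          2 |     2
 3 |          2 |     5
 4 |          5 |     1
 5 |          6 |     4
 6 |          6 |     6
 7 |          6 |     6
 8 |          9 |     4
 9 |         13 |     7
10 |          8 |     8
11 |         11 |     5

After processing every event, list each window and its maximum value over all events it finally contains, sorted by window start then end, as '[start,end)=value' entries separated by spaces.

i=0 t=0 v=2: → [0,2); WM=−∞
i=1 t=1 v=2: → [0,3); WM=−∞
i=2 t=2 v=2: → [0,4); WM=2
i=3 t=2 v=5: → [0,4); WM=2
i=4 t=5 v=1: → [5,7); WM=2
i=5 t=6 v=4: → [5,8); WM=6
i=6 t=6 v=6: → [5,8); WM=6
i=7 t=6 v=6: → [5,8); WM=6
i=8 t=9 v=4: → [9,11); WM=9
i=9 t=13 v=7: → [13,15); WM=9
i=10 t=8 v=8: DROP (t<9-0); WM=9
i=11 t=11 v=5: → [11,13); WM=13

[0,4)=5 [5,8)=6 [9,11)=4 [11,13)=5 [13,15)=7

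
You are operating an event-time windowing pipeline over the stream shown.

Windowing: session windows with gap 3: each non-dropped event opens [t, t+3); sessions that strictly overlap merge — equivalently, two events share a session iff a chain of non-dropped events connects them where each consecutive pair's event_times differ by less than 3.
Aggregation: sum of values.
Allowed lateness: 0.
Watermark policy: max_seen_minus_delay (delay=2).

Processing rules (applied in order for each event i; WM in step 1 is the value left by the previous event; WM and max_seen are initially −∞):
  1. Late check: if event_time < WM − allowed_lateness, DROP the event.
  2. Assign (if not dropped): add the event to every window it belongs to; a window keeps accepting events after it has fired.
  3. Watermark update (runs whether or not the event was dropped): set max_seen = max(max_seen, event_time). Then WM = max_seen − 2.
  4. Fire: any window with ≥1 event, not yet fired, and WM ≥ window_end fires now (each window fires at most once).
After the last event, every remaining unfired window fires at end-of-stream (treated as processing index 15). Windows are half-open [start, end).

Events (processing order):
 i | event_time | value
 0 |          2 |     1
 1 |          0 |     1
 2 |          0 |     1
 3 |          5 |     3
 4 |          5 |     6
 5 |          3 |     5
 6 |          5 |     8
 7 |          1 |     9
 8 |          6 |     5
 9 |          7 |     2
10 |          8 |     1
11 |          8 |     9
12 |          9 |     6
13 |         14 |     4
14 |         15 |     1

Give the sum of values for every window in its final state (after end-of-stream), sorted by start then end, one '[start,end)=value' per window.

[0,12)=48 [14,18)=5

i=0 t=2 v=1: → [2,5); WM=0
i=1 t=0 v=1: → [0,5); WM=0
i=2 t=0 v=1: → [0,5); WM=0
i=3 t=5 v=3: → [5,8); WM=3
i=4 t=5 v=6: → [5,8); WM=3
i=5 t=3 v=5: → [0,8); WM=3
i=6 t=5 v=8: → [0,8); WM=3
i=7 t=1 v=9: DROP (t<3-0); WM=3
i=8 t=6 v=5: → [0,9); WM=4
i=9 t=7 v=2: → [0,10); WM=5
i=10 t=8 v=1: → [0,11); WM=6
i=11 t=8 v=9: → [0,11); WM=6
i=12 t=9 v=6: → [0,12); WM=7
i=13 t=14 v=4: → [14,17); WM=12
i=14 t=15 v=1: → [14,18); WM=13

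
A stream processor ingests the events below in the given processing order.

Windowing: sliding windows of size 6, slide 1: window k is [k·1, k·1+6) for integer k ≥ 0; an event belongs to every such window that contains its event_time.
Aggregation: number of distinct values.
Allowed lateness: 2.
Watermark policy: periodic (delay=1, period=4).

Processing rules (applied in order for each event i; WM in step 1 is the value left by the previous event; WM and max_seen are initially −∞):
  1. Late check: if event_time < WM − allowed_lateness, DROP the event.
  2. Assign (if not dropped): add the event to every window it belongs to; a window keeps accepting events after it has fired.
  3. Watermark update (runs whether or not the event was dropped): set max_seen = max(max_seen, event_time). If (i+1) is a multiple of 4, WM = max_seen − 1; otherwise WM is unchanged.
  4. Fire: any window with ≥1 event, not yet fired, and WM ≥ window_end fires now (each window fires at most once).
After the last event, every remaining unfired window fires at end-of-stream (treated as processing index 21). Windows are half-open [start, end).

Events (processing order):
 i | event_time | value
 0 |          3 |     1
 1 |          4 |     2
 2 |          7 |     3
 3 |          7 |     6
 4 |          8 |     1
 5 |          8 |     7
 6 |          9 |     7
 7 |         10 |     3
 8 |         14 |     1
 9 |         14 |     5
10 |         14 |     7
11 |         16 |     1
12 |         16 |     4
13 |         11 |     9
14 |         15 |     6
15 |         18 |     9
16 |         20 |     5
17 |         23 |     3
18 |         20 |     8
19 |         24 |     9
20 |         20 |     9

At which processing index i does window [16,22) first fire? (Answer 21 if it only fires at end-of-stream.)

19

i=0 t=3 v=1: → [3,9),[2,8),[1,7),[0,6); WM=−∞
i=1 t=4 v=2: → [4,10),[3,9),[2,8),[1,7),[0,6); WM=−∞
i=2 t=7 v=3: → [7,13),[6,12),[5,11),[4,10),[3,9),[2,8); WM=−∞
i=3 t=7 v=6: → [7,13),[6,12),[5,11),[4,10),[3,9),[2,8); WM=6; [0,6) fires=2
i=4 t=8 v=1: → [8,14),[7,13),[6,12),[5,11),[4,10),[3,9); WM=6
i=5 t=8 v=7: → [8,14),[7,13),[6,12),[5,11),[4,10),[3,9); WM=6
i=6 t=9 v=7: → [9,15),[8,14),[7,13),[6,12),[5,11),[4,10); WM=6
i=7 t=10 v=3: → [10,16),[9,15),[8,14),[7,13),[6,12),[5,11); WM=9; [1,7) fires=2 [2,8) fires=4 [3,9) fires=5
i=8 t=14 v=1: → [14,20),[13,19),[12,18),[11,17),[10,16),[9,15); WM=9
i=9 t=14 v=5: → [14,20),[13,19),[12,18),[11,17),[10,16),[9,15); WM=9
i=10 t=14 v=7: → [14,20),[13,19),[12,18),[11,17),[10,16),[9,15); WM=9
i=11 t=16 v=1: → [16,22),[15,21),[14,20),[13,19),[12,18),[11,17); WM=15; [4,10) fires=5 [5,11) fires=4 [6,12) fires=4 [7,13) fires=4 [8,14) fires=3 [9,15) fires=4
i=12 t=16 v=4: → [16,22),[15,21),[14,20),[13,19),[12,18),[11,17); WM=15
i=13 t=11 v=9: DROP (t<15-2); WM=15
i=14 t=15 v=6: → [15,21),[14,20),[13,19),[12,18),[11,17),[10,16); WM=15
i=15 t=18 v=9: → [18,24),[17,23),[16,22),[15,21),[14,20),[13,19); WM=17; [10,16) fires=5 [11,17) fires=5
i=16 t=20 v=5: → [20,26),[19,25),[18,24),[17,23),[16,22),[15,21); WM=17
i=17 t=23 v=3: → [23,29),[22,28),[21,27),[20,26),[19,25),[18,24); WM=17
i=18 t=20 v=8: → [20,26),[19,25),[18,24),[17,23),[16,22),[15,21); WM=17
i=19 t=24 v=9: → [24,30),[23,29),[22,28),[21,27),[20,26),[19,25); WM=23; [12,18) fires=5 [13,19) fires=6 [14,20) fires=6 [15,21) fires=6 [16,22) fires=5 [17,23) fires=3
i=20 t=20 v=9: DROP (t<23-2); WM=23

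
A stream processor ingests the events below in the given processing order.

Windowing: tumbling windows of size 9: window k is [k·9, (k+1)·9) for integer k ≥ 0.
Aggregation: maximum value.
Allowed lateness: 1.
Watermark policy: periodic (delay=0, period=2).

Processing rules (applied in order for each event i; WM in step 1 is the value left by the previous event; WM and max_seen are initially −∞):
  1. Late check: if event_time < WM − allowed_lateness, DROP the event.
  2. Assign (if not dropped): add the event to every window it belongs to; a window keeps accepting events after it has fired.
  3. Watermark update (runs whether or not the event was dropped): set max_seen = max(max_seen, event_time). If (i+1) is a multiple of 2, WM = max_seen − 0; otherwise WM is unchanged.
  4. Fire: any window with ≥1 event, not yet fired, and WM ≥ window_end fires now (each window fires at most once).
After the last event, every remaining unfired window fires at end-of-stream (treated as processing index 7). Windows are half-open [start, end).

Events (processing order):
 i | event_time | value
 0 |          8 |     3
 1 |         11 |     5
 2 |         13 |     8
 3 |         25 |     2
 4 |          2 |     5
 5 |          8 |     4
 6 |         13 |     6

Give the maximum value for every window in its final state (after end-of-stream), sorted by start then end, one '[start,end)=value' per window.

i=0 t=8 v=3: → [0,9); WM=−∞
i=1 t=11 v=5: → [9,18); WM=11; [0,9) fires=3
i=2 t=13 v=8: → [9,18); WM=11
i=3 t=25 v=2: → [18,27); WM=25; [9,18) fires=8
i=4 t=2 v=5: DROP (t<25-1); WM=25
i=5 t=8 v=4: DROP (t<25-1); WM=25
i=6 t=13 v=6: DROP (t<25-1); WM=25

[0,9)=3 [9,18)=8 [18,27)=2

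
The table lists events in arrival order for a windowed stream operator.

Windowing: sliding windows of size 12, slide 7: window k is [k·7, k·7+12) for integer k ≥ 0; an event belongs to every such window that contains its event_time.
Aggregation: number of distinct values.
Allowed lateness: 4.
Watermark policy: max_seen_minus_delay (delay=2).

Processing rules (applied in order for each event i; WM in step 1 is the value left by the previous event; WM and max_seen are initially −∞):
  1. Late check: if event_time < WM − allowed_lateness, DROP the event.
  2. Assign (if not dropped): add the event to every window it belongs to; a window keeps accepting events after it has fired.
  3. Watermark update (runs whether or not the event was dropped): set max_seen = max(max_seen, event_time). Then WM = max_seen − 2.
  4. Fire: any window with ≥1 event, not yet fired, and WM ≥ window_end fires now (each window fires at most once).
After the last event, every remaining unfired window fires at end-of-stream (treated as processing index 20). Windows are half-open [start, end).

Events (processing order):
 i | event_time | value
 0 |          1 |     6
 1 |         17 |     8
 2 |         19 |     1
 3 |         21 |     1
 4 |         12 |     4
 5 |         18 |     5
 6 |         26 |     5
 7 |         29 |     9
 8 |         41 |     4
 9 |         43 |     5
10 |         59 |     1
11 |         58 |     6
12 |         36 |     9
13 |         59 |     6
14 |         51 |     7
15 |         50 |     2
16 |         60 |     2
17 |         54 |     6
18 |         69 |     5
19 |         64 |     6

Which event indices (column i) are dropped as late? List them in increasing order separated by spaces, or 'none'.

i=0 t=1 v=6: → [0,12); WM=-1
i=1 t=17 v=8: → [14,26),[7,19); WM=15; [0,12) fires=1
i=2 t=19 v=1: → [14,26); WM=17
i=3 t=21 v=1: → [21,33),[14,26); WM=19; [7,19) fires=1
i=4 t=12 v=4: DROP (t<19-4); WM=19
i=5 t=18 v=5: → [14,26),[7,19); WM=19
i=6 t=26 v=5: → [21,33); WM=24
i=7 t=29 v=9: → [28,40),[21,33); WM=27; [14,26) fires=3
i=8 t=41 v=4: → [35,47); WM=39; [21,33) fires=3
i=9 t=43 v=5: → [42,54),[35,47); WM=41; [28,40) fires=1
i=10 t=59 v=1: → [56,68),[49,61); WM=57; [35,47) fires=2 [42,54) fires=1
i=11 t=58 v=6: → [56,68),[49,61); WM=57
i=12 t=36 v=9: DROP (t<57-4); WM=57
i=13 t=59 v=6: → [56,68),[49,61); WM=57
i=14 t=51 v=7: DROP (t<57-4); WM=57
i=15 t=50 v=2: DROP (t<57-4); WM=57
i=16 t=60 v=2: → [56,68),[49,61); WM=58
i=17 t=54 v=6: → [49,61); WM=58
i=18 t=69 v=5: → [63,75); WM=67; [49,61) fires=3
i=19 t=64 v=6: → [63,75),[56,68); WM=67

4 12 14 15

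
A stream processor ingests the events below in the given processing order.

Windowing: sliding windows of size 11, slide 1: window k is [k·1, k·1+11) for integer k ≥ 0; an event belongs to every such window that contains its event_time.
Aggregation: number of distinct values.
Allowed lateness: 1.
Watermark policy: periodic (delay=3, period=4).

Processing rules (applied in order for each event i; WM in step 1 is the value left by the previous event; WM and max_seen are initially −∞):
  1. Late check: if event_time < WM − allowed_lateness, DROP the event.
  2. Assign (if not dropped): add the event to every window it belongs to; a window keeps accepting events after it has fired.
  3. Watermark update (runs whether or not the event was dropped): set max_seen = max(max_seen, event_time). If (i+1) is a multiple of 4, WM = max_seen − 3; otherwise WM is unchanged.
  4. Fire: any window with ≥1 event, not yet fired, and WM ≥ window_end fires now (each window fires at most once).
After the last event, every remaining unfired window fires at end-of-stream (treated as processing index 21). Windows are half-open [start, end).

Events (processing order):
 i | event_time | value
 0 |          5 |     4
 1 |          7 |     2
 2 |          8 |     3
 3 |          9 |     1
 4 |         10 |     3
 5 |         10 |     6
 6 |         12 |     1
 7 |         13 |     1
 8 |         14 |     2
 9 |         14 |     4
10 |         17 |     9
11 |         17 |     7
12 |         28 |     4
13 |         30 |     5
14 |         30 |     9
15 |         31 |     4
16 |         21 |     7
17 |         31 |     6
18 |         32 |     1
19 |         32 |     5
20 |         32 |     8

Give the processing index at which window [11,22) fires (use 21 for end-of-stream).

15

i=0 t=5 v=4: → [5,16),[4,15),[3,14),[2,13),[1,12),[0,11); WM=−∞
i=1 t=7 v=2: → [7,18),[6,17),[5,16),[4,15),[3,14),[2,13),[1,12),[0,11); WM=−∞
i=2 t=8 v=3: → [8,19),[7,18),[6,17),[5,16),[4,15),[3,14),[2,13),[1,12),[0,11); WM=−∞
i=3 t=9 v=1: → [9,20),[8,19),[7,18),[6,17),[5,16),[4,15),[3,14),[2,13),[1,12),[0,11); WM=6
i=4 t=10 v=3: → [10,21),[9,20),[8,19),[7,18),[6,17),[5,16),[4,15),[3,14),[2,13),[1,12),[0,11); WM=6
i=5 t=10 v=6: → [10,21),[9,20),[8,19),[7,18),[6,17),[5,16),[4,15),[3,14),[2,13),[1,12),[0,11); WM=6
i=6 t=12 v=1: → [12,23),[11,22),[10,21),[9,20),[8,19),[7,18),[6,17),[5,16),[4,15),[3,14),[2,13); WM=6
i=7 t=13 v=1: → [13,24),[12,23),[11,22),[10,21),[9,20),[8,19),[7,18),[6,17),[5,16),[4,15),[3,14); WM=10
i=8 t=14 v=2: → [14,25),[13,24),[12,23),[11,22),[10,21),[9,20),[8,19),[7,18),[6,17),[5,16),[4,15); WM=10
i=9 t=14 v=4: → [14,25),[13,24),[12,23),[11,22),[10,21),[9,20),[8,19),[7,18),[6,17),[5,16),[4,15); WM=10
i=10 t=17 v=9: → [17,28),[16,27),[15,26),[14,25),[13,24),[12,23),[11,22),[10,21),[9,20),[8,19),[7,18); WM=10
i=11 t=17 v=7: → [17,28),[16,27),[15,26),[14,25),[13,24),[12,23),[11,22),[10,21),[9,20),[8,19),[7,18); WM=14; [0,11) fires=5 [1,12) fires=5 [2,13) fires=5 [3,14) fires=5
i=12 t=28 v=4: → [28,39),[27,38),[26,37),[25,36),[24,35),[23,34),[22,33),[21,32),[20,31),[19,30),[18,29); WM=14
i=13 t=30 v=5: → [30,41),[29,40),[28,39),[27,38),[26,37),[25,36),[24,35),[23,34),[22,33),[21,32),[20,31); WM=14
i=14 t=30 v=9: → [30,41),[29,40),[28,39),[27,38),[26,37),[25,36),[24,35),[23,34),[22,33),[21,32),[20,31); WM=14
i=15 t=31 v=4: → [31,42),[30,41),[29,40),[28,39),[27,38),[26,37),[25,36),[24,35),[23,34),[22,33),[21,32); WM=28; [4,15) fires=5 [5,16) fires=5 [6,17) fires=5 [7,18) fires=7 [8,19) fires=7 [9,20) fires=7 [10,21) fires=7 [11,22) fires=5 [12,23) fires=5 [13,24) fires=5 [14,25) fires=4 [15,26) fires=2 [16,27) fires=2 [17,28) fires=2
i=16 t=21 v=7: DROP (t<28-1); WM=28
i=17 t=31 v=6: → [31,42),[30,41),[29,40),[28,39),[27,38),[26,37),[25,36),[24,35),[23,34),[22,33),[21,32); WM=28
i=18 t=32 v=1: → [32,43),[31,42),[30,41),[29,40),[28,39),[27,38),[26,37),[25,36),[24,35),[23,34),[22,33); WM=28
i=19 t=32 v=5: → [32,43),[31,42),[30,41),[29,40),[28,39),[27,38),[26,37),[25,36),[24,35),[23,34),[22,33); WM=29; [18,29) fires=1
i=20 t=32 v=8: → [32,43),[31,42),[30,41),[29,40),[28,39),[27,38),[26,37),[25,36),[24,35),[23,34),[22,33); WM=29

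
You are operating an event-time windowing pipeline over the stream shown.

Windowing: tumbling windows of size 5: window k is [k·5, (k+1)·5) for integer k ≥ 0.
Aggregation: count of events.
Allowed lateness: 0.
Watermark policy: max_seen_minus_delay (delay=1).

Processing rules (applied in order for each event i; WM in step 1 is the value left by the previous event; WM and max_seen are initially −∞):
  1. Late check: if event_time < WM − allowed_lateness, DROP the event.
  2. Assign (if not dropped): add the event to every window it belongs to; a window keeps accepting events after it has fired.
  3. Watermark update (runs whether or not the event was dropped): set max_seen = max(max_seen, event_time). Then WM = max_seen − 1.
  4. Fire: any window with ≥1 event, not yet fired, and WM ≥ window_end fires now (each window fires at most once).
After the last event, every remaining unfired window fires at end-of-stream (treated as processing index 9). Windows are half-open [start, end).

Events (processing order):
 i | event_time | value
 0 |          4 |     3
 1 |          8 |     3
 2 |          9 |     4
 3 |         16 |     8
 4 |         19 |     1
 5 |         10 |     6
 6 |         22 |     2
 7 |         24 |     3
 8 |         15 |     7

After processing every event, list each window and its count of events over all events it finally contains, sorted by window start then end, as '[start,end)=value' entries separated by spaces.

i=0 t=4 v=3: → [0,5); WM=3
i=1 t=8 v=3: → [5,10); WM=7; [0,5) fires=1
i=2 t=9 v=4: → [5,10); WM=8
i=3 t=16 v=8: → [15,20); WM=15; [5,10) fires=2
i=4 t=19 v=1: → [15,20); WM=18
i=5 t=10 v=6: DROP (t<18-0); WM=18
i=6 t=22 v=2: → [20,25); WM=21; [15,20) fires=2
i=7 t=24 v=3: → [20,25); WM=23
i=8 t=15 v=7: DROP (t<23-0); WM=23

[0,5)=1 [5,10)=2 [15,20)=2 [20,25)=2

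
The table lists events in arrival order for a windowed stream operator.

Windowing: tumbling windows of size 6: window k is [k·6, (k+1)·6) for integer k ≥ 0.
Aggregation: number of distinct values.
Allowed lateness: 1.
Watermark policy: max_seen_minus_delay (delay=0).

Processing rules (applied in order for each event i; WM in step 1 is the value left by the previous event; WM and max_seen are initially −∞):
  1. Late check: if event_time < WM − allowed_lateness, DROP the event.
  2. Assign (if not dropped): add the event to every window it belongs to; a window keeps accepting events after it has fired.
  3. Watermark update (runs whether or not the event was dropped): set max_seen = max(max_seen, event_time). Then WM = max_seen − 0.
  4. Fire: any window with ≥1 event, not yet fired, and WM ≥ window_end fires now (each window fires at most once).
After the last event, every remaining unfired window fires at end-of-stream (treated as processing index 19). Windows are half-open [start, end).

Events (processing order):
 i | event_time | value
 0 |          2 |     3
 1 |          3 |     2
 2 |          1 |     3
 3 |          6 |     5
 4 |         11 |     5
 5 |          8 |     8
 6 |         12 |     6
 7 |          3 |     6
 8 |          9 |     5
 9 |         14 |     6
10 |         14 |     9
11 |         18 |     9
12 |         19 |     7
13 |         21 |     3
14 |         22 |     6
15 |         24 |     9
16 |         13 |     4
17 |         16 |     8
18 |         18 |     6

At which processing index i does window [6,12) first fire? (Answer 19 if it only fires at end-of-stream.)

6

i=0 t=2 v=3: → [0,6); WM=2
i=1 t=3 v=2: → [0,6); WM=3
i=2 t=1 v=3: DROP (t<3-1); WM=3
i=3 t=6 v=5: → [6,12); WM=6; [0,6) fires=2
i=4 t=11 v=5: → [6,12); WM=11
i=5 t=8 v=8: DROP (t<11-1); WM=11
i=6 t=12 v=6: → [12,18); WM=12; [6,12) fires=1
i=7 t=3 v=6: DROP (t<12-1); WM=12
i=8 t=9 v=5: DROP (t<12-1); WM=12
i=9 t=14 v=6: → [12,18); WM=14
i=10 t=14 v=9: → [12,18); WM=14
i=11 t=18 v=9: → [18,24); WM=18; [12,18) fires=2
i=12 t=19 v=7: → [18,24); WM=19
i=13 t=21 v=3: → [18,24); WM=21
i=14 t=22 v=6: → [18,24); WM=22
i=15 t=24 v=9: → [24,30); WM=24; [18,24) fires=4
i=16 t=13 v=4: DROP (t<24-1); WM=24
i=17 t=16 v=8: DROP (t<24-1); WM=24
i=18 t=18 v=6: DROP (t<24-1); WM=24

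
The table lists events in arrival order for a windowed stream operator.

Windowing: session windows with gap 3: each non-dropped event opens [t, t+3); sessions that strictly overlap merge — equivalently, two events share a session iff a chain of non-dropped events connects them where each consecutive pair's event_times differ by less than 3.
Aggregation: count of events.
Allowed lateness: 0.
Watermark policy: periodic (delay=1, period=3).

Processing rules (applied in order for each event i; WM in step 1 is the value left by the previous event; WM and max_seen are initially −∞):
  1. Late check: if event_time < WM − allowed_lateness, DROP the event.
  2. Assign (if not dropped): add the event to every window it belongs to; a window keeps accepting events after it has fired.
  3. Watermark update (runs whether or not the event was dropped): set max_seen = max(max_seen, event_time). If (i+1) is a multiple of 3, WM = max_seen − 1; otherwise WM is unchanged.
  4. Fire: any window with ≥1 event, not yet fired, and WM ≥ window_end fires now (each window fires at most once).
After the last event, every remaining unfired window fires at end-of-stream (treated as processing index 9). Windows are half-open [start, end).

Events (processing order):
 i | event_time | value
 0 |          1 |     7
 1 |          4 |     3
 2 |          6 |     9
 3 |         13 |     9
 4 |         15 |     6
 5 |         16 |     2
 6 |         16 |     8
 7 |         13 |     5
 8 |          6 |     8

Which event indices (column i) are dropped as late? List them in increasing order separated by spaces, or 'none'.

7 8

i=0 t=1 v=7: → [1,4); WM=−∞
i=1 t=4 v=3: → [4,7); WM=−∞
i=2 t=6 v=9: → [4,9); WM=5
i=3 t=13 v=9: → [13,16); WM=5
i=4 t=15 v=6: → [13,18); WM=5
i=5 t=16 v=2: → [13,19); WM=15
i=6 t=16 v=8: → [13,19); WM=15
i=7 t=13 v=5: DROP (t<15-0); WM=15
i=8 t=6 v=8: DROP (t<15-0); WM=15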